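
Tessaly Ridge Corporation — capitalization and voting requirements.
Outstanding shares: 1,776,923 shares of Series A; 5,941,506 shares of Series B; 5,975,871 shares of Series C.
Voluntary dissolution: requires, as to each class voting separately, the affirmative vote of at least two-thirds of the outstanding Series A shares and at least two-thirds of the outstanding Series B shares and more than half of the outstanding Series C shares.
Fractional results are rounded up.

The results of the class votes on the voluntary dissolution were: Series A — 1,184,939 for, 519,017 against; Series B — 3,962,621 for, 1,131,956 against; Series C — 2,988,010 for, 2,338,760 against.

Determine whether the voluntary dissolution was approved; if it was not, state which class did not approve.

Approved — every class gave the required vote.

Series A: 2/3 of 1776923 = 1184615.33, rounded up to 1184616; 1,184,616 required, 1,184,939 in favor — approved.
Series B: 2/3 of 5941506 = 3961004; 3,961,004 required, 3,962,621 in favor — approved.
Series C: a majority of 5975871 is 2987936; 2,987,936 required, 2,988,010 in favor — approved.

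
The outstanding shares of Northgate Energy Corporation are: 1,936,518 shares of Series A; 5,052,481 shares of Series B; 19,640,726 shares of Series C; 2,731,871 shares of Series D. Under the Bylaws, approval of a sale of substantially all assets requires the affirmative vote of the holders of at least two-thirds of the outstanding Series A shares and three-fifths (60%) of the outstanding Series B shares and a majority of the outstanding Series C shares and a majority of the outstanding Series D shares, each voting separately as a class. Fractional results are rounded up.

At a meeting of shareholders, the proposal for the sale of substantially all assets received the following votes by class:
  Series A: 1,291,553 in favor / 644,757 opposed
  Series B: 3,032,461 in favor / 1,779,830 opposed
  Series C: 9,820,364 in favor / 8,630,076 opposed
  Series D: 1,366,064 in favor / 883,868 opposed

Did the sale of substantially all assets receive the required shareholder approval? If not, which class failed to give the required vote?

Series A: 2/3 of 1936518 = 1291012; 1,291,012 required, 1,291,553 in favor — approved.
Series B: 3/5 of 5052481 = 3031488.60, rounded up to 3031489; 3,031,489 required, 3,032,461 in favor — approved.
Series C: a majority of 19640726 is 9820364; 9,820,364 required, 9,820,364 in favor — approved.
Series D: a majority of 2731871 is 1365936; 1,365,936 required, 1,366,064 in favor — approved.

Approved — every class gave the required vote.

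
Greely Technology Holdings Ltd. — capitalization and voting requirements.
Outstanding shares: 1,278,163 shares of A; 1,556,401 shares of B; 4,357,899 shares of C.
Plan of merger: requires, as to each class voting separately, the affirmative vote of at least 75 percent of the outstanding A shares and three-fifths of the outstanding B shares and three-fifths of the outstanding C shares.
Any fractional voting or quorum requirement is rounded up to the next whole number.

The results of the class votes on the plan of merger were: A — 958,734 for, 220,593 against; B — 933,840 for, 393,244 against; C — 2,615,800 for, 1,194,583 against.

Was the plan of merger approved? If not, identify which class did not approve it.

Not approved — the B shares did not give the required vote.

A: 3/4 of 1278163 = 958622.25, rounded up to 958623; 958,623 required, 958,734 in favor — approved.
B: 3/5 of 1556401 = 933840.60, rounded up to 933841; 933,841 required, 933,840 in favor — not approved.
C: 3/5 of 4357899 = 2614739.40, rounded up to 2614740; 2,614,740 required, 2,615,800 in favor — approved.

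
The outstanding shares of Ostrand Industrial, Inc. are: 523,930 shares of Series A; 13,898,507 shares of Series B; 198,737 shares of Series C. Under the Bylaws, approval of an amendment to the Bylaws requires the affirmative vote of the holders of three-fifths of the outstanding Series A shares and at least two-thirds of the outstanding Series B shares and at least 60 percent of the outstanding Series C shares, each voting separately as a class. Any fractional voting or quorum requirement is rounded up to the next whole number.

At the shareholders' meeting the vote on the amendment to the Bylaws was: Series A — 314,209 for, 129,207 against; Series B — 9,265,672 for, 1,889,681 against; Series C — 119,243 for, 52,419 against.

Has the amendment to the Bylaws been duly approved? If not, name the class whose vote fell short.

Series A: 3/5 of 523930 = 314358; 314,358 required, 314,209 in favor — not approved.
Series B: 2/3 of 13898507 = 9265671.33, rounded up to 9265672; 9,265,672 required, 9,265,672 in favor — approved.
Series C: 3/5 of 198737 = 119242.20, rounded up to 119243; 119,243 required, 119,243 in favor — approved.

Not approved — the Series A shares did not give the required vote.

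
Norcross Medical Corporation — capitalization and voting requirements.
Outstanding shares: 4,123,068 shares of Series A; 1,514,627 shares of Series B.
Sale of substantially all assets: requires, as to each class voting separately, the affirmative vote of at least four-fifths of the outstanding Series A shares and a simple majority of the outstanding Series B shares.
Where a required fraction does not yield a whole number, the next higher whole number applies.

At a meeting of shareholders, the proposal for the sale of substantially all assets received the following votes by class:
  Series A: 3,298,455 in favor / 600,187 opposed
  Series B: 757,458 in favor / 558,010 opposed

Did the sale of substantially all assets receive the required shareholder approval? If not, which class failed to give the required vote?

Approved — every class gave the required vote.

Series A: 4/5 of 4123068 = 3298454.40, rounded up to 3298455; 3,298,455 required, 3,298,455 in favor — approved.
Series B: a majority of 1514627 is 757314; 757,314 required, 757,458 in favor — approved.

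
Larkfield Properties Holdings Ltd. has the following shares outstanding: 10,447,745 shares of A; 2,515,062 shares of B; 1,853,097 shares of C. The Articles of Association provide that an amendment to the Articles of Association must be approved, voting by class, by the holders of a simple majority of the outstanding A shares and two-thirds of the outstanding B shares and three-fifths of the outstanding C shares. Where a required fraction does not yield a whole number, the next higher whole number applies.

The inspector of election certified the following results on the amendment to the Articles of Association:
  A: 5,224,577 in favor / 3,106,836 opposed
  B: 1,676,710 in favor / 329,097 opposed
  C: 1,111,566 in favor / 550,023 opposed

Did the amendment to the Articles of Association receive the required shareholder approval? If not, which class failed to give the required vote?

A: a majority of 10447745 is 5223873; 5,223,873 required, 5,224,577 in favor — approved.
B: 2/3 of 2515062 = 1676708; 1,676,708 required, 1,676,710 in favor — approved.
C: 3/5 of 1853097 = 1111858.20, rounded up to 1111859; 1,111,859 required, 1,111,566 in favor — not approved.

Not approved — the C shares did not give the required vote.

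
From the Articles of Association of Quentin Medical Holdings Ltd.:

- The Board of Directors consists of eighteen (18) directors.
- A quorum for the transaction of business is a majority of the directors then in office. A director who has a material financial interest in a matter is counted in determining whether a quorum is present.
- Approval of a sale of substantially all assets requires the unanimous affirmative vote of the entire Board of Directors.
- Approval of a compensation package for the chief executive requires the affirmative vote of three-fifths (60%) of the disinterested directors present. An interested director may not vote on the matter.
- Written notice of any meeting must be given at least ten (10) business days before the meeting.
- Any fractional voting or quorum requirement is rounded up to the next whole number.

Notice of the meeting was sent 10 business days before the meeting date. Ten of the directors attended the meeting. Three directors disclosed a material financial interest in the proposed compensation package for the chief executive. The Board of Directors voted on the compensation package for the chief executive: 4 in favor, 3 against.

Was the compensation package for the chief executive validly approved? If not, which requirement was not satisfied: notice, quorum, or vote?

Invalid — vote requirement not satisfied.

Notice: 10 business days given; 10 required (10 ≥ 10). Satisfied.
Quorum: 10 present (interested directors count toward quorum); quorum is 10. Satisfied.
Vote: the compensation package for the chief executive requires three-fifths of the disinterested directors present (10 − 3 = 7). 3/5 of 7 = 4.20, rounded up to 5, so 5 affirmative votes are needed; 4 voted in favor. Not satisfied.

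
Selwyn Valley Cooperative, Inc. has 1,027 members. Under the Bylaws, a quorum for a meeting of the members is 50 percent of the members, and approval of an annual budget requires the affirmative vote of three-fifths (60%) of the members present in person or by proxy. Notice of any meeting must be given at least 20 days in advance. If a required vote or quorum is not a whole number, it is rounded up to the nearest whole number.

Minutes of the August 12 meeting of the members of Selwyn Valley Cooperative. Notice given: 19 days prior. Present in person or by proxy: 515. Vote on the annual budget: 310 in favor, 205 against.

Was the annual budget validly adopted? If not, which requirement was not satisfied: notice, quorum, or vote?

Invalid — notice requirement not satisfied.

Notice: 19 days given; 20 required. Not satisfied.
Quorum: 50% of 1,027 = 513.50, rounded up to 514; 515 present. Satisfied.
Vote: requires three-fifths of those present (515); 3/5 of 515 = 309, so 309 needed; 310 in favor. Satisfied.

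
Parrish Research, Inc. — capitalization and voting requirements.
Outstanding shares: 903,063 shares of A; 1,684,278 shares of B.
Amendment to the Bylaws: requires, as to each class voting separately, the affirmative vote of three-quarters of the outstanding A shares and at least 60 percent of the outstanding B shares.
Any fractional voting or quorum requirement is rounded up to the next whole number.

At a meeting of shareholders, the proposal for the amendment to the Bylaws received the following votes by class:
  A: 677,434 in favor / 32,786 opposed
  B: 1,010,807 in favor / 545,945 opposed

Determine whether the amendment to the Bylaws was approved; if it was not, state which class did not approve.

A: 3/4 of 903063 = 677297.25, rounded up to 677298; 677,298 required, 677,434 in favor — approved.
B: 3/5 of 1684278 = 1010566.80, rounded up to 1010567; 1,010,567 required, 1,010,807 in favor — approved.

Approved — every class gave the required vote.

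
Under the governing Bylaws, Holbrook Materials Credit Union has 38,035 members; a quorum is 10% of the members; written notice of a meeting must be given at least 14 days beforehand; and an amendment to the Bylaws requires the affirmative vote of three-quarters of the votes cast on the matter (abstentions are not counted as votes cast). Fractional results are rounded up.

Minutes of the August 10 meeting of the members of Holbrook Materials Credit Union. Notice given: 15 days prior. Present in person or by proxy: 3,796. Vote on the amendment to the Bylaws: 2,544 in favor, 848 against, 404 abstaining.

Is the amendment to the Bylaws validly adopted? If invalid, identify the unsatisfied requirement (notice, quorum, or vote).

Notice: 15 days given; 14 required. Satisfied.
Quorum: 10% of 38,035 = 3,803.50, rounded up to 3,804; 3,796 present. Not satisfied.
Vote: requires three-fourths of the votes cast (3,796 − 404 abstaining = 3,392); 3/4 of 3392 = 2544, so 2,544 needed; 2,544 in favor. Satisfied.

Invalid — quorum requirement not satisfied.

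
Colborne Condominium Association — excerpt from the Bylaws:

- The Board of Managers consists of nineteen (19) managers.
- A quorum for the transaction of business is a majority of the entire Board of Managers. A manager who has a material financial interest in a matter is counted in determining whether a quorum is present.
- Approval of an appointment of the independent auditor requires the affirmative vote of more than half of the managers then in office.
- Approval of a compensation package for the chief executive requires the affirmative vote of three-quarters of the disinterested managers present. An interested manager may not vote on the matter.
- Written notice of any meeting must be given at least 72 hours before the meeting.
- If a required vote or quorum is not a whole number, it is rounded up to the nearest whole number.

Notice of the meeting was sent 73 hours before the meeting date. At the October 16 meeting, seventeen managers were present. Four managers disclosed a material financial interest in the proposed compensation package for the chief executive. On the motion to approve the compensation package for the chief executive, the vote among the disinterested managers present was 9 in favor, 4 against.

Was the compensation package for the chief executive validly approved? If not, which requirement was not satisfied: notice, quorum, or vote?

Invalid — vote requirement not satisfied.

Notice: 73 hours given; 72 required (73 ≥ 72). Satisfied.
Quorum: 17 present (interested managers count toward quorum); quorum is 10. Satisfied.
Vote: the compensation package for the chief executive requires three-fourths of the disinterested managers present (17 − 4 = 13). 3/4 of 13 = 9.75, rounded up to 10, so 10 affirmative votes are needed; 9 voted in favor. Not satisfied.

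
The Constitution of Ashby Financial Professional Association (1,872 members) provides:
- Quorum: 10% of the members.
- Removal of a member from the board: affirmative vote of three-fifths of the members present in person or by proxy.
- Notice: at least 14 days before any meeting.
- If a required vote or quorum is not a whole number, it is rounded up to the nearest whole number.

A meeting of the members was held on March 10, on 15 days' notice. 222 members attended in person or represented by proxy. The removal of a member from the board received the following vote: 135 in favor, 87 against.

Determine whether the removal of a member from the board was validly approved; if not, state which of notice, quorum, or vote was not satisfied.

Valid — all requirements satisfied.

Notice: 15 days given; 14 required. Satisfied.
Quorum: 10% of 1,872 = 187.20, rounded up to 188; 222 present. Satisfied.
Vote: requires three-fifths of those present (222); 3/5 of 222 = 133.20, rounded up to 134, so 134 needed; 135 in favor. Satisfied.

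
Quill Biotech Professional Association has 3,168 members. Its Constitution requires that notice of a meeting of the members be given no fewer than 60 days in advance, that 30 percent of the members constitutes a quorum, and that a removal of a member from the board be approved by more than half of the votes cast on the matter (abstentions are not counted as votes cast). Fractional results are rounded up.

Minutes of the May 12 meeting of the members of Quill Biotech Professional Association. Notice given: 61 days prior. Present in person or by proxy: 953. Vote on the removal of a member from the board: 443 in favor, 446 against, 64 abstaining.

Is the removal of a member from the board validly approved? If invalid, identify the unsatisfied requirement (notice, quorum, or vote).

Notice: 61 days given; 60 required. Satisfied.
Quorum: 30% of 3,168 = 950.40, rounded up to 951; 953 present. Satisfied.
Vote: requires a majority of the votes cast (953 − 64 abstaining = 889); a majority of 889 is 445, so 445 needed; 443 in favor. Not satisfied.

Invalid — vote requirement not satisfied.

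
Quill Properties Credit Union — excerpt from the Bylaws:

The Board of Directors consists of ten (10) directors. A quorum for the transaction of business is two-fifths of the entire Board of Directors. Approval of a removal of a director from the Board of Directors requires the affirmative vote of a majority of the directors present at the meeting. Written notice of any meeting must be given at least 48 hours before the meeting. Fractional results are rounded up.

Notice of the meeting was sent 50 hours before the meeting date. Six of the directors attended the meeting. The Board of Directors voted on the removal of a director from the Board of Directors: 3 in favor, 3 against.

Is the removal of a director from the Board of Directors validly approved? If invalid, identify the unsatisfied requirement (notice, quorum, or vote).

Invalid — vote requirement not satisfied.

Notice: 50 hours given; 48 required (50 ≥ 48). Satisfied.
Quorum: 6 present; quorum is 4. Satisfied.
Vote: the removal of a director from the Board of Directors requires a majority of the directors present (6). A majority of 6 is 4, so 4 affirmative votes are needed; 3 voted in favor. Not satisfied.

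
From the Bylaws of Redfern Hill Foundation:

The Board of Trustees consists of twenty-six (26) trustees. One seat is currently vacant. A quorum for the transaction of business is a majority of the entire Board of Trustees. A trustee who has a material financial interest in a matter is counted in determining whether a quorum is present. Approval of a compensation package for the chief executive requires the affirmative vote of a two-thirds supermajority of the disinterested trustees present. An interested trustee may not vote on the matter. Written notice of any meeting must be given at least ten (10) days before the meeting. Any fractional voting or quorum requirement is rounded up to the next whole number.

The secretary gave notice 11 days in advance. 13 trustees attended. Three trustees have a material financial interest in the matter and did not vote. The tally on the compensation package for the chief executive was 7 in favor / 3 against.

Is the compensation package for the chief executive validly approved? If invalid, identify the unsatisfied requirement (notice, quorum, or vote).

Invalid — quorum requirement not satisfied.

Notice: 11 days given; 10 required (11 ≥ 10). Satisfied.
Quorum: 13 present (interested trustees count toward quorum); quorum is 14. Not satisfied.
Vote: the compensation package for the chief executive requires two-thirds of the disinterested trustees present (13 − 3 = 10). 2/3 of 10 = 6.67, rounded up to 7, so 7 affirmative votes are needed; 7 voted in favor. Satisfied. (Moot — without a quorum no business can be validly transacted.)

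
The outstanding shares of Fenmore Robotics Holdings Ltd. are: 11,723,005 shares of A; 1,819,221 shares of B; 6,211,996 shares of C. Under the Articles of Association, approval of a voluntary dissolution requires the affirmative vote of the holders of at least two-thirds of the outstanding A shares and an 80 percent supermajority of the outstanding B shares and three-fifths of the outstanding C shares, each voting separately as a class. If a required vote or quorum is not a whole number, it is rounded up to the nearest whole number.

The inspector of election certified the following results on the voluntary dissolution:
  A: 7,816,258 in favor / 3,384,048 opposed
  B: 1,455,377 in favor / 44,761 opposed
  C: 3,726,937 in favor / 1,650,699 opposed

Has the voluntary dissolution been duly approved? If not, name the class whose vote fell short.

Not approved — the C shares did not give the required vote.

A: 2/3 of 11723005 = 7815336.67, rounded up to 7815337; 7,815,337 required, 7,816,258 in favor — approved.
B: 4/5 of 1819221 = 1455376.80, rounded up to 1455377; 1,455,377 required, 1,455,377 in favor — approved.
C: 3/5 of 6211996 = 3727197.60, rounded up to 3727198; 3,727,198 required, 3,726,937 in favor — not approved.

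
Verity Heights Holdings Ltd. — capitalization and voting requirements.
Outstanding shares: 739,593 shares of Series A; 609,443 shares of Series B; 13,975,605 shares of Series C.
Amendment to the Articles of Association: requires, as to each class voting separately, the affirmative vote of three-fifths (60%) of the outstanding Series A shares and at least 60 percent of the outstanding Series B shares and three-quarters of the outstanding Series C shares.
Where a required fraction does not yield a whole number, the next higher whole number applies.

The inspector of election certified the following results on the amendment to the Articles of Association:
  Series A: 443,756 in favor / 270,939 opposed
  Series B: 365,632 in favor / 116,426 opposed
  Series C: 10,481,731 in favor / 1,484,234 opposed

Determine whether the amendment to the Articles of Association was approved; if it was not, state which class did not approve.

Not approved — the Series B shares did not give the required vote.

Series A: 3/5 of 739593 = 443755.80, rounded up to 443756; 443,756 required, 443,756 in favor — approved.
Series B: 3/5 of 609443 = 365665.80, rounded up to 365666; 365,666 required, 365,632 in favor — not approved.
Series C: 3/4 of 13975605 = 10481703.75, rounded up to 10481704; 10,481,704 required, 10,481,731 in favor — approved.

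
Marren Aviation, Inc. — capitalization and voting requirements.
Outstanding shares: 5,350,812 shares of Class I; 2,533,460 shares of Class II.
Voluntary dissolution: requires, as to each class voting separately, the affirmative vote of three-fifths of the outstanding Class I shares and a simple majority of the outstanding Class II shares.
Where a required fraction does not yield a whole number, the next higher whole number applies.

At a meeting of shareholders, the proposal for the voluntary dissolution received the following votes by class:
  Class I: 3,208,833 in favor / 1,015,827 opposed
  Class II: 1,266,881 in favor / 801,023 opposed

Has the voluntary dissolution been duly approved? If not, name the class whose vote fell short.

Class I: 3/5 of 5350812 = 3210487.20, rounded up to 3210488; 3,210,488 required, 3,208,833 in favor — not approved.
Class II: a majority of 2533460 is 1266731; 1,266,731 required, 1,266,881 in favor — approved.

Not approved — the Class I shares did not give the required vote.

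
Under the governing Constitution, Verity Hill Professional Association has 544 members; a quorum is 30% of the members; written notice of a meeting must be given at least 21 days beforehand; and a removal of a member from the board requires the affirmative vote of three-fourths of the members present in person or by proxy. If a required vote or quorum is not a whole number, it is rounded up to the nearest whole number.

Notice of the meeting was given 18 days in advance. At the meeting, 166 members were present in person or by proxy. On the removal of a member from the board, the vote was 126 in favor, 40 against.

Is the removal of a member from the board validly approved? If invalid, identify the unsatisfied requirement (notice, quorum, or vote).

Notice: 18 days given; 21 required. Not satisfied.
Quorum: 30% of 544 = 163.20, rounded up to 164; 166 present. Satisfied.
Vote: requires three-fourths of those present (166); 3/4 of 166 = 124.50, rounded up to 125, so 125 needed; 126 in favor. Satisfied.

Invalid — notice requirement not satisfied.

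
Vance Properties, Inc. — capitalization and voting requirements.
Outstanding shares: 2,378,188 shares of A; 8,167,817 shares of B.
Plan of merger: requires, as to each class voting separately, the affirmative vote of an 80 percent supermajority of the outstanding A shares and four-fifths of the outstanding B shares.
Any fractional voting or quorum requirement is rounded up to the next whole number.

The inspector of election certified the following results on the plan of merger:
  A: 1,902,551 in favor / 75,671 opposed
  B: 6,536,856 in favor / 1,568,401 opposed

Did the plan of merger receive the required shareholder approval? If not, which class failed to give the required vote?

A: 4/5 of 2378188 = 1902550.40, rounded up to 1902551; 1,902,551 required, 1,902,551 in favor — approved.
B: 4/5 of 8167817 = 6534253.60, rounded up to 6534254; 6,534,254 required, 6,536,856 in favor — approved.

Approved — every class gave the required vote.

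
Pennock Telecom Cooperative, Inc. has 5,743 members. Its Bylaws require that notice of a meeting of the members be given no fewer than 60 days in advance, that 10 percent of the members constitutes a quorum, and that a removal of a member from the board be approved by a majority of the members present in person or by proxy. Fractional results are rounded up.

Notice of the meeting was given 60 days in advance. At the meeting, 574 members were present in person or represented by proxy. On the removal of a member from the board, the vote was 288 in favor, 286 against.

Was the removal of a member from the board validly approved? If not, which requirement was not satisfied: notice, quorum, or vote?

Notice: 60 days given; 60 required. Satisfied.
Quorum: 10% of 5,743 = 574.30, rounded up to 575; 574 present. Not satisfied.
Vote: requires a majority of those present (574); a majority of 574 is 288, so 288 needed; 288 in favor. Satisfied.

Invalid — quorum requirement not satisfied.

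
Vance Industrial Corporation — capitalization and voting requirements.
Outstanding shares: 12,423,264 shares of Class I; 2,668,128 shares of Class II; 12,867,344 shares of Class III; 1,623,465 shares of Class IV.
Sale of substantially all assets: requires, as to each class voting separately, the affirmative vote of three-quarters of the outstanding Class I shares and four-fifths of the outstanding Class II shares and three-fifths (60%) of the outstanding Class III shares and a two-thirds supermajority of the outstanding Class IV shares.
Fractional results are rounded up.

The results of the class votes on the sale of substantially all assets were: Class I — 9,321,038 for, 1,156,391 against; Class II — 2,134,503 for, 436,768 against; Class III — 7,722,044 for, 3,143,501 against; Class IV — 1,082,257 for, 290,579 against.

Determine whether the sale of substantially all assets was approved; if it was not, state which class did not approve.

Not approved — the Class IV shares did not give the required vote.

Class I: 3/4 of 12423264 = 9317448; 9,317,448 required, 9,321,038 in favor — approved.
Class II: 4/5 of 2668128 = 2134502.40, rounded up to 2134503; 2,134,503 required, 2,134,503 in favor — approved.
Class III: 3/5 of 12867344 = 7720406.40, rounded up to 7720407; 7,720,407 required, 7,722,044 in favor — approved.
Class IV: 2/3 of 1623465 = 1082310; 1,082,310 required, 1,082,257 in favor — not approved.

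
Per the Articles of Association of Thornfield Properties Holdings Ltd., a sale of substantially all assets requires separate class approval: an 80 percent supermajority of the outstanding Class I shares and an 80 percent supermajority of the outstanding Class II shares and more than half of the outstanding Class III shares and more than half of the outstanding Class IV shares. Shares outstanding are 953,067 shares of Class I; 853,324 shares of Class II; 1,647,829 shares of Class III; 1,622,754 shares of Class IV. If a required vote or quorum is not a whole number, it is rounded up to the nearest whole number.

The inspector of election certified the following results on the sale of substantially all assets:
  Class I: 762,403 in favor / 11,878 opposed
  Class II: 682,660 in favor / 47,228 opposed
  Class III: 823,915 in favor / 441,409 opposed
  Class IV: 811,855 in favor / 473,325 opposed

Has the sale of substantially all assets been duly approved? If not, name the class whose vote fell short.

Not approved — the Class I shares did not give the required vote.

Class I: 4/5 of 953067 = 762453.60, rounded up to 762454; 762,454 required, 762,403 in favor — not approved.
Class II: 4/5 of 853324 = 682659.20, rounded up to 682660; 682,660 required, 682,660 in favor — approved.
Class III: a majority of 1647829 is 823915; 823,915 required, 823,915 in favor — approved.
Class IV: a majority of 1622754 is 811378; 811,378 required, 811,855 in favor — approved.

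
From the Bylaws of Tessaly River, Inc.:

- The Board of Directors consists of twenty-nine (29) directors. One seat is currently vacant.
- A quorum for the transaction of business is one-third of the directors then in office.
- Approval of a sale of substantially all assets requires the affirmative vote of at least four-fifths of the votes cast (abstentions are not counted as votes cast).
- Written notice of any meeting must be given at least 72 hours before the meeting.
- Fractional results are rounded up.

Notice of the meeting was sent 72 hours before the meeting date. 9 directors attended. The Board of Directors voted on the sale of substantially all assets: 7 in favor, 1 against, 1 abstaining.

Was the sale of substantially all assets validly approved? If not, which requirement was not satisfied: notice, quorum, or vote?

Notice: 72 hours given; 72 required (72 ≥ 72). Satisfied.
Quorum: 9 present; quorum is 10. Not satisfied.
Vote: the sale of substantially all assets requires four-fifths of the votes cast (9 present − 1 abstaining = 8). 4/5 of 8 = 6.40, rounded up to 7, so 7 affirmative votes are needed; 7 voted in favor. Satisfied. (Moot — without a quorum no business can be validly transacted.)

Invalid — quorum requirement not satisfied.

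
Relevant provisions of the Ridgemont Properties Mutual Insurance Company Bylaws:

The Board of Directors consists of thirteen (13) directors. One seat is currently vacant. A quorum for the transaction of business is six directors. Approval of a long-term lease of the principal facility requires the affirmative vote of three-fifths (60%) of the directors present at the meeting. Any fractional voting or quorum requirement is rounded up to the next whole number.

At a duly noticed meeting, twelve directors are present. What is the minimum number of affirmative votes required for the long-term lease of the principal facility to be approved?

8

The long-term lease of the principal facility requires three-fifths of the directors present (12).
3/5 of 12 = 7.20, rounded up to 8.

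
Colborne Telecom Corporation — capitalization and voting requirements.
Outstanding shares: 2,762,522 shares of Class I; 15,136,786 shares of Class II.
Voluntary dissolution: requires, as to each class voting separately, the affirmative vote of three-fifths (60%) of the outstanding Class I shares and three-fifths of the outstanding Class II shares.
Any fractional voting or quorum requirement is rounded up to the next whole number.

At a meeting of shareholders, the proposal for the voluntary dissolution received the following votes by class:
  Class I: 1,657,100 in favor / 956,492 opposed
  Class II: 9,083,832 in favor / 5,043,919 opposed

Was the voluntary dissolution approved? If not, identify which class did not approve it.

Class I: 3/5 of 2762522 = 1657513.20, rounded up to 1657514; 1,657,514 required, 1,657,100 in favor — not approved.
Class II: 3/5 of 15136786 = 9082071.60, rounded up to 9082072; 9,082,072 required, 9,083,832 in favor — approved.

Not approved — the Class I shares did not give the required vote.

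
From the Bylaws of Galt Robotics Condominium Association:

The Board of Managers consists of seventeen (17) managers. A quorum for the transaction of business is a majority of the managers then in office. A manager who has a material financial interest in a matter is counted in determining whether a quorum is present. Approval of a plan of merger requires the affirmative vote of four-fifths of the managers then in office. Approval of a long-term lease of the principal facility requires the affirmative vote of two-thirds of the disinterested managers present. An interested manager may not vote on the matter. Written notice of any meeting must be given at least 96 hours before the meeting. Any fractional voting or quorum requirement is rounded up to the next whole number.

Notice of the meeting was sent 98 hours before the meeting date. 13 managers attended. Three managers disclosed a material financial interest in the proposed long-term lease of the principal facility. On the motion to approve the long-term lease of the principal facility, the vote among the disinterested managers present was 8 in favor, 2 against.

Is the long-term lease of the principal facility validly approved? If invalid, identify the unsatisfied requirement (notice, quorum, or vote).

Valid — all requirements satisfied.

Notice: 98 hours given; 96 required (98 ≥ 96). Satisfied.
Quorum: 13 present (interested managers count toward quorum); quorum is 9. Satisfied.
Vote: the long-term lease of the principal facility requires two-thirds of the disinterested managers present (13 − 3 = 10). 2/3 of 10 = 6.67, rounded up to 7, so 7 affirmative votes are needed; 8 voted in favor. Satisfied.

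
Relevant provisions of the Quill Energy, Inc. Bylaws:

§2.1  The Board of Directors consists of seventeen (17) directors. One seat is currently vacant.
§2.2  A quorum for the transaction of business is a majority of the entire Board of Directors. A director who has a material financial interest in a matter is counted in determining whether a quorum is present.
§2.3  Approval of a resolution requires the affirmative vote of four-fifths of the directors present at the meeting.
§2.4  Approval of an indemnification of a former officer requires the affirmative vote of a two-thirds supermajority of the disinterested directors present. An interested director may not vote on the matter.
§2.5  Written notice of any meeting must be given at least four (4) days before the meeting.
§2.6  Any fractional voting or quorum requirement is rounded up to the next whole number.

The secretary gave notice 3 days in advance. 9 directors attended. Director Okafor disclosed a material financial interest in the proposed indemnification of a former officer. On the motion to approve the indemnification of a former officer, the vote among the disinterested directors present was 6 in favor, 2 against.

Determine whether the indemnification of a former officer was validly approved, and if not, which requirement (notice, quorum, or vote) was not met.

Notice: 3 days given; 4 required (3 < 4). Not satisfied.
Quorum: 9 present (interested directors count toward quorum); quorum is 9. Satisfied.
Vote: the indemnification of a former officer requires two-thirds of the disinterested directors present (9 − 1 = 8). 2/3 of 8 = 5.33, rounded up to 6, so 6 affirmative votes are needed; 6 voted in favor. Satisfied.

Invalid — notice requirement not satisfied.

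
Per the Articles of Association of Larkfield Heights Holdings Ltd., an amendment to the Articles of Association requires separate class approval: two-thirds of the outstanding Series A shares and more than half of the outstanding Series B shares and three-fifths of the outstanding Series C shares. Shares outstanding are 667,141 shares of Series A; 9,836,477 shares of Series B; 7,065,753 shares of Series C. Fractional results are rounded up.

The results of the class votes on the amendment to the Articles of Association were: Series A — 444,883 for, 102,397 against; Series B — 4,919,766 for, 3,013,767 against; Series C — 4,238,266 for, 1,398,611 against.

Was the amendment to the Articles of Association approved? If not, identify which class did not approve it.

Not approved — the Series C shares did not give the required vote.

Series A: 2/3 of 667141 = 444760.67, rounded up to 444761; 444,761 required, 444,883 in favor — approved.
Series B: a majority of 9836477 is 4918239; 4,918,239 required, 4,919,766 in favor — approved.
Series C: 3/5 of 7065753 = 4239451.80, rounded up to 4239452; 4,239,452 required, 4,238,266 in favor — not approved.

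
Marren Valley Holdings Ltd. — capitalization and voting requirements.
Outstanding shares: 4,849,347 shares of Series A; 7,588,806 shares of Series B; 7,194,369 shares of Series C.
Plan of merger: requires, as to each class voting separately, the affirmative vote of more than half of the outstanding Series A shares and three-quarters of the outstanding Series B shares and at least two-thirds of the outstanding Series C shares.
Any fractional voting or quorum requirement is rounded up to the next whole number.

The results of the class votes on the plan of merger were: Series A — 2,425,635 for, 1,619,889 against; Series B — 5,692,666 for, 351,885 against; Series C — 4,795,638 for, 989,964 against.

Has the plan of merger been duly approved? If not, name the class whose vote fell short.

Not approved — the Series C shares did not give the required vote.

Series A: a majority of 4849347 is 2424674; 2,424,674 required, 2,425,635 in favor — approved.
Series B: 3/4 of 7588806 = 5691604.50, rounded up to 5691605; 5,691,605 required, 5,692,666 in favor — approved.
Series C: 2/3 of 7194369 = 4796246; 4,796,246 required, 4,795,638 in favor — not approved.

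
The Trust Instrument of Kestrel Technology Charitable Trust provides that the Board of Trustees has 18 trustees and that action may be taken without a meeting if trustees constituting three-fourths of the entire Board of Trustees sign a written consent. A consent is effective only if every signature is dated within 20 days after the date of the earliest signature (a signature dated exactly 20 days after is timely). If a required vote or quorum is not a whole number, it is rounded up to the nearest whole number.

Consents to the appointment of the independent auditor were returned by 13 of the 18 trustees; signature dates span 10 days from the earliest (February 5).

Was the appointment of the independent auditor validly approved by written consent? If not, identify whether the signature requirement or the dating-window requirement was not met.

Signatures required: three-fourths of 18 — 3/4 of 18 = 13.50, rounded up to 14, so 14 needed; 13 signed. Insufficient.
Dating window: the latest signature is 10 days after the earliest; the limit is 20 days. Within the window.

Not effective — insufficient signatures.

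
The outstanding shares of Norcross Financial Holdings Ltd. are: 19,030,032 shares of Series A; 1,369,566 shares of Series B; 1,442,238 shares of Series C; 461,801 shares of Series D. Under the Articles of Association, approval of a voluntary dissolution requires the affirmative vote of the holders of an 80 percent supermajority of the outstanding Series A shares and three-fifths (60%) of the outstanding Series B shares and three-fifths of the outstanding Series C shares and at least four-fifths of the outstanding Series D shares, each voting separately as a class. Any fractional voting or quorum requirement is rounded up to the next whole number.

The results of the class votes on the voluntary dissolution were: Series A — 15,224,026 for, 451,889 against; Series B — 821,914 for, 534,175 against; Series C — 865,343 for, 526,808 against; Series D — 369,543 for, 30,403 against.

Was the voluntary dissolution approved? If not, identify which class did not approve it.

Series A: 4/5 of 19030032 = 15224025.60, rounded up to 15224026; 15,224,026 required, 15,224,026 in favor — approved.
Series B: 3/5 of 1369566 = 821739.60, rounded up to 821740; 821,740 required, 821,914 in favor — approved.
Series C: 3/5 of 1442238 = 865342.80, rounded up to 865343; 865,343 required, 865,343 in favor — approved.
Series D: 4/5 of 461801 = 369440.80, rounded up to 369441; 369,441 required, 369,543 in favor — approved.

Approved — every class gave the required vote.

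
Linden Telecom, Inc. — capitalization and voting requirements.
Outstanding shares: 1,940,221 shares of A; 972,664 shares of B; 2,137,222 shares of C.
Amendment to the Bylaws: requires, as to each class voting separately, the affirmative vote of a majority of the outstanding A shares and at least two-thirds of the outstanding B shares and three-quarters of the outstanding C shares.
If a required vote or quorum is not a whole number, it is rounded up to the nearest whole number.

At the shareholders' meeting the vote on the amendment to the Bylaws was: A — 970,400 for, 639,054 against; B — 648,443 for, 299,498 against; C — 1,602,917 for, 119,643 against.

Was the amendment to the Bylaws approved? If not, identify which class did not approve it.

Approved — every class gave the required vote.

A: a majority of 1940221 is 970111; 970,111 required, 970,400 in favor — approved.
B: 2/3 of 972664 = 648442.67, rounded up to 648443; 648,443 required, 648,443 in favor — approved.
C: 3/4 of 2137222 = 1602916.50, rounded up to 1602917; 1,602,917 required, 1,602,917 in favor — approved.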